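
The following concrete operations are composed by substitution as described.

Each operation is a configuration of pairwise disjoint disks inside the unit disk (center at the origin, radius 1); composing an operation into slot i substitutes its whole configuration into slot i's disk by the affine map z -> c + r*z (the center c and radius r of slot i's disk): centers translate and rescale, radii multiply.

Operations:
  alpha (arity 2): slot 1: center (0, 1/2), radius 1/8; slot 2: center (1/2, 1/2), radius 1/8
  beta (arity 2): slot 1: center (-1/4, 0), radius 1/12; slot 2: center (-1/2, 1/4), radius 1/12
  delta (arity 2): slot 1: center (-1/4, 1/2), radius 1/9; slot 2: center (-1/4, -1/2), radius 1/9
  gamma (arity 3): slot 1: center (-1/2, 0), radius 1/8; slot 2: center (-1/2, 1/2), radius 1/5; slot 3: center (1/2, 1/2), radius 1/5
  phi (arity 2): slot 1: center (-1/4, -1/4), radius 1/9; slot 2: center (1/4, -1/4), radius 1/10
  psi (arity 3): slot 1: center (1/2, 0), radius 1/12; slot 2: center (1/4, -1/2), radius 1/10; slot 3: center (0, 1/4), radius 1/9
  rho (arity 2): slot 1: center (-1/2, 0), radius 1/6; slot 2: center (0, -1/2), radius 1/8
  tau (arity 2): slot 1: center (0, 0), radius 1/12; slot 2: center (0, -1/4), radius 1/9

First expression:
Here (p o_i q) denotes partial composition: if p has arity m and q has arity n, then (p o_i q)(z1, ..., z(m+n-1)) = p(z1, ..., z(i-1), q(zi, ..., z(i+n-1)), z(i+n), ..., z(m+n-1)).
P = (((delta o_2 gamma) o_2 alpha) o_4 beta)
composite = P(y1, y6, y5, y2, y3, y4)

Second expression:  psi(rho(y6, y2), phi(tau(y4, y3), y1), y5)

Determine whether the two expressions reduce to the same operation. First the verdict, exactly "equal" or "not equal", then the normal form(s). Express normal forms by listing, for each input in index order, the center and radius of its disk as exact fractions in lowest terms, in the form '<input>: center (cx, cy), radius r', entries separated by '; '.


In normal form, the first expression is y1: center (-1/4, 1/2), radius 1/9; y2: center (-14/45, -4/9), radius 1/540; y3: center (-19/60, -79/180), radius 1/540; y4: center (-7/36, -4/9), radius 1/45; y5: center (-43/144, -71/144), radius 1/576; y6: center (-11/36, -71/144), radius 1/576
In normal form, the second expression is y1: center (11/40, -21/40), radius 1/100; y2: center (1/2, -1/24), radius 1/96; y3: center (9/40, -19/36), radius 1/810; y4: center (9/40, -21/40), radius 1/1080; y5: center (0, 1/4), radius 1/9; y6: center (11/24, 0), radius 1/72
The normal forms differ: not equal.

not equal; first: y1: center (-1/4, 1/2), radius 1/9; y2: center (-14/45, -4/9), radius 1/540; y3: center (-19/60, -79/180), radius 1/540; y4: center (-7/36, -4/9), radius 1/45; y5: center (-43/144, -71/144), radius 1/576; y6: center (-11/36, -71/144), radius 1/576; second: y1: center (11/40, -21/40), radius 1/100; y2: center (1/2, -1/24), radius 1/96; y3: center (9/40, -19/36), radius 1/810; y4: center (9/40, -21/40), radius 1/1080; y5: center (0, 1/4), radius 1/9; y6: center (11/24, 0), radius 1/72


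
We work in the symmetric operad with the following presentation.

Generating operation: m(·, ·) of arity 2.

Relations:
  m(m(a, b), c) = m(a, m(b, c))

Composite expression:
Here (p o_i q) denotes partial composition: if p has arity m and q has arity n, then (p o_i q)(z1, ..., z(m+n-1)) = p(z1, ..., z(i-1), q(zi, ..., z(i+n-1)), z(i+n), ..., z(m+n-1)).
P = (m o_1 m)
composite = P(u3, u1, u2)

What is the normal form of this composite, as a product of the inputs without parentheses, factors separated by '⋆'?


All parenthesizations of m agree; list the u-inputs left to right.
m(u3, u1) spells out as u3 ⋆ u1
m(m(u3, u1), u2) spells out as u3 ⋆ u1 ⋆ u2

u3 ⋆ u1 ⋆ u2


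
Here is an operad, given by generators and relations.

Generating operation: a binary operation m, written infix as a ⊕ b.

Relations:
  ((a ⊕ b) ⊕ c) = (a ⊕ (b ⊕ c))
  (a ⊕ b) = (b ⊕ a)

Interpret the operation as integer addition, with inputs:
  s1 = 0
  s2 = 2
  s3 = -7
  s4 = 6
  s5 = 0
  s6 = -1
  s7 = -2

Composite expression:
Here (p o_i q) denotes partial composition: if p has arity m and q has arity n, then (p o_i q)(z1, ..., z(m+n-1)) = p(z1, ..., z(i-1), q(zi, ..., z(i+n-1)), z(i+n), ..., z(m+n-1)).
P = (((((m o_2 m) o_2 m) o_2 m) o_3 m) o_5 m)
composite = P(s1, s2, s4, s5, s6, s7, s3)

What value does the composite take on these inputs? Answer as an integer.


-2

(s4 ⊕ s5) = 6
(s2 ⊕ (s4 ⊕ s5)) = 8
(s6 ⊕ s7) = -3
((s2 ⊕ (s4 ⊕ s5)) ⊕ (s6 ⊕ s7)) = 5
(((s2 ⊕ (s4 ⊕ s5)) ⊕ (s6 ⊕ s7)) ⊕ s3) = -2
(s1 ⊕ (((s2 ⊕ (s4 ⊕ s5)) ⊕ (s6 ⊕ s7)) ⊕ s3)) = -2


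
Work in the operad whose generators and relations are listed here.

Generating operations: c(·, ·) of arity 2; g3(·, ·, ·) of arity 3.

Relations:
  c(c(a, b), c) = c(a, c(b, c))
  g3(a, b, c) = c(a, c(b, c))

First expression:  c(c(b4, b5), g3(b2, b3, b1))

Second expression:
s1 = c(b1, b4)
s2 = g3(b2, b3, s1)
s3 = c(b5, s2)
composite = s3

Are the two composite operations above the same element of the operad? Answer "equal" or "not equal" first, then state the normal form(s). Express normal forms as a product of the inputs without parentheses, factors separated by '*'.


The first composite normalizes to b4 * b5 * b2 * b3 * b1
The second composite normalizes to b5 * b2 * b3 * b1 * b4
No match — not equal.

not equal: they reduce to b4 * b5 * b2 * b3 * b1 and b5 * b2 * b3 * b1 * b4


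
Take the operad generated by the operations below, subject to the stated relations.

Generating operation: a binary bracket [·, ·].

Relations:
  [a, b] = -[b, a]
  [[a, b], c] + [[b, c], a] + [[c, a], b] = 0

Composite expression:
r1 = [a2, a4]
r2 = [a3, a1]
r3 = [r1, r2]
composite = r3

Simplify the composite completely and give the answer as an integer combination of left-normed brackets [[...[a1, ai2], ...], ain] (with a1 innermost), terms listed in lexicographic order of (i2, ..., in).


[[[a1, a3], a2], a4] - [[[a1, a3], a4], a2]

Antisymmetry and Jacobi reduce to a1-anchored left-normed brackets.
Composite bracket: [[a2, a4], [a3, a1]]
Full expansion: 8 signed words from ab - ba (2^3 = 8).
Keep just the words that open with a1:
  a1a3a2a4 (sign +1) contributes +[[[a1, a3], a2], a4]
  a1a3a4a2 (sign -1) contributes -[[[a1, a3], a4], a2]


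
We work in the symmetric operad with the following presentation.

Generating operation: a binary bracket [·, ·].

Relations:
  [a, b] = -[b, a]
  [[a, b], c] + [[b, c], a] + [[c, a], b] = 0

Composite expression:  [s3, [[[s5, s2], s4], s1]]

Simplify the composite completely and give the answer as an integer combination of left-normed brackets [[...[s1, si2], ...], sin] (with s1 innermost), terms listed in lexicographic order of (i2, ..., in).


-[[[[s1, s2], s5], s4], s3] + [[[[s1, s4], s2], s5], s3] - [[[[s1, s4], s5], s2], s3] + [[[[s1, s5], s2], s4], s3]


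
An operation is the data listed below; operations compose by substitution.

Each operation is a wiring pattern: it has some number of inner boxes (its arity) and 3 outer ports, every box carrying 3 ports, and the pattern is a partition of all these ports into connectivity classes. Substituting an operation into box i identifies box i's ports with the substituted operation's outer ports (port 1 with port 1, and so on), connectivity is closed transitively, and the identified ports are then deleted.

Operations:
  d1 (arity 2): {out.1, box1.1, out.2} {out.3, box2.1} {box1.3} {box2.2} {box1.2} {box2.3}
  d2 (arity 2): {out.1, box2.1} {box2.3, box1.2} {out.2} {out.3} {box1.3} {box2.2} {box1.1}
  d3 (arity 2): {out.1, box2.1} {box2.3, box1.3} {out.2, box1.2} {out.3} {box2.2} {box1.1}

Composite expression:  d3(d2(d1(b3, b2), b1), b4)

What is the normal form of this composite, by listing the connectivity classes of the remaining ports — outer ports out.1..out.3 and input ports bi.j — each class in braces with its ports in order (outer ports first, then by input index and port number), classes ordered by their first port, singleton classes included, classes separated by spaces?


{out.1, b4.1} {out.2} {out.3} {b1.1} {b1.2} {b1.3, b3.1} {b2.1} {b2.2} {b2.3} {b3.2} {b3.3} {b4.2} {b4.3}

Reachability decides: close wires over d3-identified ports.
stage d1: inputs (b3, b2), connectivity {out.1, out.2, b3.1} {out.3, b2.1} {b2.2} {b2.3} {b3.2} {b3.3}, out.j its boundary
stage d2: inputs (b3, b2, b1), connectivity {out.1, b1.1} {out.2} {out.3} {b1.2} {b1.3, b3.1} {b2.1} {b2.2} {b2.3} {b3.2} {b3.3}, out.j its boundary
stage d3: inputs (b3, b2, b1, b4), connectivity {out.1, b4.1} {out.2} {out.3} {b1.1} {b1.2} {b1.3, b3.1} {b2.1} {b2.2} {b2.3} {b3.2} {b3.3} {b4.2} {b4.3}, out.j its boundary


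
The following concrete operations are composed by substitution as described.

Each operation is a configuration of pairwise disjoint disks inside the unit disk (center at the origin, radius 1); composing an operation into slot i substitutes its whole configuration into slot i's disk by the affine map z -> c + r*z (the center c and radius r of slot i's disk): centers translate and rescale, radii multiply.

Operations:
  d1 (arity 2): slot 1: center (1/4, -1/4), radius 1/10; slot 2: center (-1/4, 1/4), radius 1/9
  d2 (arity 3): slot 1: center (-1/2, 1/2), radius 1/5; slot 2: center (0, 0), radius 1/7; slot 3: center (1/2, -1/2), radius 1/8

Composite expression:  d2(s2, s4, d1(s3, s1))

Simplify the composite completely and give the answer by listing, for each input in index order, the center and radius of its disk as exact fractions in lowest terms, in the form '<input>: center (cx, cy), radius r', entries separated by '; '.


s1: center (15/32, -15/32), radius 1/72; s2: center (-1/2, 1/2), radius 1/5; s3: center (17/32, -17/32), radius 1/80; s4: center (0, 0), radius 1/7

Affine substitution under d2: radii multiply and s-centers shift.
s2: after 1 affine step, its disk has center (-1/2, 1/2), radius 1/5
s4: after 1 affine step, its disk has center (0, 0), radius 1/7
s3: after 2 affine steps, its disk has center (17/32, -17/32), radius 1/80
s1: after 2 affine steps, its disk has center (15/32, -15/32), radius 1/72


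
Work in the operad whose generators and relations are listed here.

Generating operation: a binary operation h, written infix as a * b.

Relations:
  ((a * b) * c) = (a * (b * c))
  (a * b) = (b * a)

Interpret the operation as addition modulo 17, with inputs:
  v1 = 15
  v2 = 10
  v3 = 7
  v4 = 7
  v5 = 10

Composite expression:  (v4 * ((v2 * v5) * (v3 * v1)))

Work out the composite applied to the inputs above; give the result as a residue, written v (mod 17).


15 (mod 17)


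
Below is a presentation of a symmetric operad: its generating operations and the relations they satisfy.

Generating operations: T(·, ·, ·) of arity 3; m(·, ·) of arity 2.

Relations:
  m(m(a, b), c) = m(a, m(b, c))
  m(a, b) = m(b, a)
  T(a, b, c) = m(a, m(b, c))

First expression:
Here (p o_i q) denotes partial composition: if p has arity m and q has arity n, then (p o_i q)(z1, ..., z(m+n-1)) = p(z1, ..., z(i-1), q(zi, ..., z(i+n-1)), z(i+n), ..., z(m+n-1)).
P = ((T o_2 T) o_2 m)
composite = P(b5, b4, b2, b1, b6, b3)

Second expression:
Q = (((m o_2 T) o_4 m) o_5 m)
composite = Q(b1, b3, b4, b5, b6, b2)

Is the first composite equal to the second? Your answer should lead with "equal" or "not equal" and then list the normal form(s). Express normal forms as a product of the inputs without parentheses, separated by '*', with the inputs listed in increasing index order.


The first expression reduces to b1 * b2 * b3 * b4 * b5 * b6
The second expression reduces to b1 * b2 * b3 * b4 * b5 * b6
Identical normal forms: equal.

equal — both sides give b1 * b2 * b3 * b4 * b5 * b6


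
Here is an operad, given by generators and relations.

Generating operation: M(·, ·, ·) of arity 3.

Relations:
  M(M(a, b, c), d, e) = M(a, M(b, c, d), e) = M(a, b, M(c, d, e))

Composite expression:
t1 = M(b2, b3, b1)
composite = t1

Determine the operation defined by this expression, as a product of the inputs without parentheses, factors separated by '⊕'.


b2 ⊕ b3 ⊕ b1

All parenthesizations of M agree; list the b-inputs left to right.
M(b2, b3, b1) unparenthesizes to b2 ⊕ b3 ⊕ b1


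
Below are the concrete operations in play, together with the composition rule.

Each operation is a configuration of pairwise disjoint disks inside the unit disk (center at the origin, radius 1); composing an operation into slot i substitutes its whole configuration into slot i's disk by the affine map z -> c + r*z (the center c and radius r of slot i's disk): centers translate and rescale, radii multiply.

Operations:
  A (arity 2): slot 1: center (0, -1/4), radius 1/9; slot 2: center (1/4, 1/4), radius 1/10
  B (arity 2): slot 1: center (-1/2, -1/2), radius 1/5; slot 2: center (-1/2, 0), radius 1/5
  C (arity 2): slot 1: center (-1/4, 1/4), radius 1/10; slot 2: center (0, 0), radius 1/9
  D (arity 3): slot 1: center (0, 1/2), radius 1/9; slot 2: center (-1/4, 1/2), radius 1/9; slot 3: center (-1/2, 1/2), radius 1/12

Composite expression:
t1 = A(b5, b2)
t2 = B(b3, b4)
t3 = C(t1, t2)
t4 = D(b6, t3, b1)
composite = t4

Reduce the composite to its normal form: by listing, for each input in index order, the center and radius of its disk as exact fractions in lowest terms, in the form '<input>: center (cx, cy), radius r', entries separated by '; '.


Affine substitution under D: radii multiply and b-centers shift.
b6: after 1 affine step, its disk has center (0, 1/2), radius 1/9
b5: after 3 affine steps, its disk has center (-5/18, 21/40), radius 1/810
b2: after 3 affine steps, its disk has center (-11/40, 191/360), radius 1/900
b3: after 3 affine steps, its disk has center (-83/324, 40/81), radius 1/405
b4: after 3 affine steps, its disk has center (-83/324, 1/2), radius 1/405
b1: after 1 affine step, its disk has center (-1/2, 1/2), radius 1/12

b1: center (-1/2, 1/2), radius 1/12; b2: center (-11/40, 191/360), radius 1/900; b3: center (-83/324, 40/81), radius 1/405; b4: center (-83/324, 1/2), radius 1/405; b5: center (-5/18, 21/40), radius 1/810; b6: center (0, 1/2), radius 1/9


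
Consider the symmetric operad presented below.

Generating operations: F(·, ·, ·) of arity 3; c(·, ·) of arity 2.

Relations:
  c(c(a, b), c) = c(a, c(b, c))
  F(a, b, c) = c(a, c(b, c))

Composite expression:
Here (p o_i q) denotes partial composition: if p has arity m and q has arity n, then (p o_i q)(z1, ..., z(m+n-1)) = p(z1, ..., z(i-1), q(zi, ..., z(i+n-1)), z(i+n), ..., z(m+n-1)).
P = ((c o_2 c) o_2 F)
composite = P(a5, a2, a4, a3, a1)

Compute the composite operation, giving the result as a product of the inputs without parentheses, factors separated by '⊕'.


a5 ⊕ a2 ⊕ a4 ⊕ a3 ⊕ a1

Under associativity of c, the answer is the a's in reading order.
F(a2, a4, a3) collapses to a2 ⊕ a4 ⊕ a3
c(F(a2, a4, a3), a1) collapses to a2 ⊕ a4 ⊕ a3 ⊕ a1
c(a5, c(F(a2, a4, a3), a1)) collapses to a5 ⊕ a2 ⊕ a4 ⊕ a3 ⊕ a1


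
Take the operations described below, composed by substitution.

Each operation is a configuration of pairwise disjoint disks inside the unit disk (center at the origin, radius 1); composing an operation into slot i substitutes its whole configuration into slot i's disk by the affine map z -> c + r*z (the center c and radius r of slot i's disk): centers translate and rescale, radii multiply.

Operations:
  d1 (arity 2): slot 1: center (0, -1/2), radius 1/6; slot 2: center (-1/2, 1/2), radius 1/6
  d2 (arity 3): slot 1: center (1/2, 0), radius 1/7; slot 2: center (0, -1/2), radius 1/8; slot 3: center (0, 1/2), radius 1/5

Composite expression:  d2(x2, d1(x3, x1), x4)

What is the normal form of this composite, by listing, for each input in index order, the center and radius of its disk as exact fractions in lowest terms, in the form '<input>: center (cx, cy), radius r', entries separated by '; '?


x1: center (-1/16, -7/16), radius 1/48; x2: center (1/2, 0), radius 1/7; x3: center (0, -9/16), radius 1/48; x4: center (0, 1/2), radius 1/5

Nesting under d2 composes maps z -> c + r*z down each x-path.
tracing x2 down its 1-map path: center (1/2, 0), radius 1/7
tracing x3 down its 2-map path: center (0, -9/16), radius 1/48
tracing x1 down its 2-map path: center (-1/16, -7/16), radius 1/48
tracing x4 down its 1-map path: center (0, 1/2), radius 1/5


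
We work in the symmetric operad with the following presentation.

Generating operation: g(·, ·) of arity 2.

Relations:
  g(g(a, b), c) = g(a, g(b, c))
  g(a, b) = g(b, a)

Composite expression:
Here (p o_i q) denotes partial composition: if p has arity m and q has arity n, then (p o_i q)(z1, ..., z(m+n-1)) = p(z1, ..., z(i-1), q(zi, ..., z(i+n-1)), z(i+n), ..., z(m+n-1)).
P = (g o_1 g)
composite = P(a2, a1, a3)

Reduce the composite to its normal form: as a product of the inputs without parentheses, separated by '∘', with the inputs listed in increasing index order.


With g associative and commutative, the a-input set is all that matters.
g(a2, a1) flattens to a2 ∘ a1
g(g(a2, a1), a3) flattens to a2 ∘ a1 ∘ a3
rearranged into index order: a1 ∘ a2 ∘ a3

a1 ∘ a2 ∘ a3


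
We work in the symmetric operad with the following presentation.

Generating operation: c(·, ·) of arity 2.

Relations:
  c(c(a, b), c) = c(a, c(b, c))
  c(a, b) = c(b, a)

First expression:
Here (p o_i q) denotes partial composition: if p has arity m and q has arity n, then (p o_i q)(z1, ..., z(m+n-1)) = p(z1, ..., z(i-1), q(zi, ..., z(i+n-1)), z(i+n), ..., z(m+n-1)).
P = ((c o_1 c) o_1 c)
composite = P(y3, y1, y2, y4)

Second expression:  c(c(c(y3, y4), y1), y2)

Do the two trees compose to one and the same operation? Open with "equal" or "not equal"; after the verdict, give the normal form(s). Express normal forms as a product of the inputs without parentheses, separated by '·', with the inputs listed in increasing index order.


equal: each reduces to y1 · y2 · y3 · y4

The first composite normalizes to y1 · y2 · y3 · y4
The second composite normalizes to y1 · y2 · y3 · y4
Same normal form: equal.


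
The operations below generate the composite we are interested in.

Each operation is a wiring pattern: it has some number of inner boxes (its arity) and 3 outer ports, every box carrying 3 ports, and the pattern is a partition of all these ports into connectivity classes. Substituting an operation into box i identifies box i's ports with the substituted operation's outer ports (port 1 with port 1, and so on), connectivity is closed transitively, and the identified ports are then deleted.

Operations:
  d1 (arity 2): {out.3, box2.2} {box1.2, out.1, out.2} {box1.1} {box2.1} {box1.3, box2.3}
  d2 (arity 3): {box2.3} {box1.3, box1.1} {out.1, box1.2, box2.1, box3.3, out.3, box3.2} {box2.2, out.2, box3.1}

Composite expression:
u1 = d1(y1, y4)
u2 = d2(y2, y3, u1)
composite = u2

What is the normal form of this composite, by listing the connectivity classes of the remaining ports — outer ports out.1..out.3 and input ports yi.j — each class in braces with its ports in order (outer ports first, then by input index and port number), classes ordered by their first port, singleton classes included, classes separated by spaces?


{out.1, out.2, out.3, y1.2, y2.2, y3.1, y3.2, y4.2} {y1.1} {y1.3, y4.3} {y2.1, y2.3} {y3.3} {y4.1}

Reachability decides: close wires over d2-identified ports.
after d1, the pattern on (y1, y4) reads {out.1, out.2, y1.2} {out.3, y4.2} {y1.1} {y1.3, y4.3} {y4.1} (out.j = its outer ports)
after d2, the pattern on (y2, y3, y1, y4) reads {out.1, out.2, out.3, y1.2, y2.2, y3.1, y3.2, y4.2} {y1.1} {y1.3, y4.3} {y2.1, y2.3} {y3.3} {y4.1} (out.j = its outer ports)


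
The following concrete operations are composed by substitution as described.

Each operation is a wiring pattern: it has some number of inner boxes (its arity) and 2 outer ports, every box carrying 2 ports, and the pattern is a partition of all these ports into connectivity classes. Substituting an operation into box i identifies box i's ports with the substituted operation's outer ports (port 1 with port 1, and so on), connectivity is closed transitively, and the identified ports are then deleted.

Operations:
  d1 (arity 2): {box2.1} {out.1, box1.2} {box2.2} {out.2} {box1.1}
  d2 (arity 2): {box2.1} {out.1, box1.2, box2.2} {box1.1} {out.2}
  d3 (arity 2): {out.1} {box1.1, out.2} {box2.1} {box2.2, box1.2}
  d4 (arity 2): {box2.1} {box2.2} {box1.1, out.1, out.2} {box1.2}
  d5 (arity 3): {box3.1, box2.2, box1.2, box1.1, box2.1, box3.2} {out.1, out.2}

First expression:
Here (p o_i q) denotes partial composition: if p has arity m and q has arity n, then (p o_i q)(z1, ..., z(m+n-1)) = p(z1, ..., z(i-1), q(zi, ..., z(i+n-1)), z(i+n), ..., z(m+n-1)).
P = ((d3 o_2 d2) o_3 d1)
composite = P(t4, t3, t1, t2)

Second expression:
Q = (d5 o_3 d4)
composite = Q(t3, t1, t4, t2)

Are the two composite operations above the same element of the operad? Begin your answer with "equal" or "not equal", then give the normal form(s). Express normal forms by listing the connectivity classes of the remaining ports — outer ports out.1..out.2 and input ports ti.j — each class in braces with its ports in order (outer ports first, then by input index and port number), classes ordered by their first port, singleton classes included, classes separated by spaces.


The first expression, normalized: {out.1} {out.2, t4.1} {t1.1} {t1.2} {t2.1} {t2.2} {t3.1} {t3.2} {t4.2}
The second expression, normalized: {out.1, out.2} {t1.1, t1.2, t3.1, t3.2, t4.1} {t2.1} {t2.2} {t4.2}
They disagree, so not equal.

not equal: they reduce to {out.1} {out.2, t4.1} {t1.1} {t1.2} {t2.1} {t2.2} {t3.1} {t3.2} {t4.2} and {out.1, out.2} {t1.1, t1.2, t3.1, t3.2, t4.1} {t2.1} {t2.2} {t4.2}


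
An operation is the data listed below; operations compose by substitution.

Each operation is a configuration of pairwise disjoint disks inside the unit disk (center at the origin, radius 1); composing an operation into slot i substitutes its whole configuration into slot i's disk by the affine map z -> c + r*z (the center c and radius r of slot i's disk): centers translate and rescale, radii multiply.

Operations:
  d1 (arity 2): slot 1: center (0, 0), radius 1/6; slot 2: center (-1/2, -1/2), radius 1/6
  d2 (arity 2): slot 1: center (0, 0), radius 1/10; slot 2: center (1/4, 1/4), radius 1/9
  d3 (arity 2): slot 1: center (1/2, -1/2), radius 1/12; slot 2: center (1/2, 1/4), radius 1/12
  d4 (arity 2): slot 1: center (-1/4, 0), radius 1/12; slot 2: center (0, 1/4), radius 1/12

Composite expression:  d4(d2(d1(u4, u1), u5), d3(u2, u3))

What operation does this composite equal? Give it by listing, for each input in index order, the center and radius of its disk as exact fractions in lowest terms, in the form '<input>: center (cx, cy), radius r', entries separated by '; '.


u1: center (-61/240, -1/240), radius 1/720; u2: center (1/24, 5/24), radius 1/144; u3: center (1/24, 13/48), radius 1/144; u4: center (-1/4, 0), radius 1/720; u5: center (-11/48, 1/48), radius 1/108

Nesting under d4 composes maps z -> c + r*z down each u-path.
input u4: applying the 3 nested substitutions gives center (-1/4, 0), radius 1/720
input u1: applying the 3 nested substitutions gives center (-61/240, -1/240), radius 1/720
input u5: applying the 2 nested substitutions gives center (-11/48, 1/48), radius 1/108
input u2: applying the 2 nested substitutions gives center (1/24, 5/24), radius 1/144
input u3: applying the 2 nested substitutions gives center (1/24, 13/48), radius 1/144


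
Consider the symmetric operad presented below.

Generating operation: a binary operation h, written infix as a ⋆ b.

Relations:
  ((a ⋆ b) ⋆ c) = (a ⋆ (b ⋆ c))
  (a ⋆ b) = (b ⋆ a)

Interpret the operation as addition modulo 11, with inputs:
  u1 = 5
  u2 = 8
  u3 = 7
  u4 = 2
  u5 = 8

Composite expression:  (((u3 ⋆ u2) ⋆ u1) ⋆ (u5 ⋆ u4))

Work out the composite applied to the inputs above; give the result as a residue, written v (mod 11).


(u3 ⋆ u2) = 4
((u3 ⋆ u2) ⋆ u1) = 9
(u5 ⋆ u4) = 10
(((u3 ⋆ u2) ⋆ u1) ⋆ (u5 ⋆ u4)) = 8

8 (mod 11)


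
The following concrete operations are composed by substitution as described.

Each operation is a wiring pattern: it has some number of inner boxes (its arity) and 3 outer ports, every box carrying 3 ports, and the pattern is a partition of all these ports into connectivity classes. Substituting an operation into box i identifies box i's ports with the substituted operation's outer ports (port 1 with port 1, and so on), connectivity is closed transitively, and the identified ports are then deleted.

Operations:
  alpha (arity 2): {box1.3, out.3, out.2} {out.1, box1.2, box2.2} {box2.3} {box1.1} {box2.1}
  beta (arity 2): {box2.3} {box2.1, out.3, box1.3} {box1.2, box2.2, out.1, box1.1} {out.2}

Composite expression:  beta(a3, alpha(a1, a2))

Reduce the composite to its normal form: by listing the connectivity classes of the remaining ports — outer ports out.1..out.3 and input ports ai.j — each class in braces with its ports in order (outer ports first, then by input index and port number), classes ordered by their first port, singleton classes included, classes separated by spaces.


Reachability decides: close wires over beta-identified ports.
after alpha, the pattern on (a1, a2) reads {out.1, a1.2, a2.2} {out.2, out.3, a1.3} {a1.1} {a2.1} {a2.3} (out.j = its outer ports)
after beta, the pattern on (a3, a1, a2) reads {out.1, a1.3, a3.1, a3.2} {out.2} {out.3, a1.2, a2.2, a3.3} {a1.1} {a2.1} {a2.3} (out.j = its outer ports)

{out.1, a1.3, a3.1, a3.2} {out.2} {out.3, a1.2, a2.2, a3.3} {a1.1} {a2.1} {a2.3}


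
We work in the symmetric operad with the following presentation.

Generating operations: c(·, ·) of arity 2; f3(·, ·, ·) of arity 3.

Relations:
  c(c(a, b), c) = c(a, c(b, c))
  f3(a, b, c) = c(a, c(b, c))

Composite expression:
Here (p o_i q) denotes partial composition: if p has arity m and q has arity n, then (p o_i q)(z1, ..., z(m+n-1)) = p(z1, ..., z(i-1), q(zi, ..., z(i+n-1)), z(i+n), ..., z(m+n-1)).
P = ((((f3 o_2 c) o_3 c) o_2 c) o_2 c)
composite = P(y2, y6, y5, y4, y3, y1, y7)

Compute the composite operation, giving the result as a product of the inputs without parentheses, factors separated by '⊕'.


Under associativity of f3, the answer is the y's in reading order.
c(y6, y5) reduces to y6 ⊕ y5
c(c(y6, y5), y4) reduces to y6 ⊕ y5 ⊕ y4
c(y3, y1) reduces to y3 ⊕ y1
c(c(c(y6, y5), y4), c(y3, y1)) reduces to y6 ⊕ y5 ⊕ y4 ⊕ y3 ⊕ y1
f3(y2, c(c(c(y6, y5), y4), c(y3, y1)), y7) reduces to y2 ⊕ y6 ⊕ y5 ⊕ y4 ⊕ y3 ⊕ y1 ⊕ y7

y2 ⊕ y6 ⊕ y5 ⊕ y4 ⊕ y3 ⊕ y1 ⊕ y7


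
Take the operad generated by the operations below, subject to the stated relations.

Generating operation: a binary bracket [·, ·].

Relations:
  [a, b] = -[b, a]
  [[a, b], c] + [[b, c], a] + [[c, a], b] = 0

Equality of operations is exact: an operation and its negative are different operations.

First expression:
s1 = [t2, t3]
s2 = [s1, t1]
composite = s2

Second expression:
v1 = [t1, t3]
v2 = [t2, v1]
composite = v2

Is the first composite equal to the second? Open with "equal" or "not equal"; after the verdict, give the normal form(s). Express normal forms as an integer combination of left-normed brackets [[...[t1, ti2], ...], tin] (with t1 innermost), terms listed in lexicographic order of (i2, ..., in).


not equal; first: -[[t1, t2], t3] + [[t1, t3], t2]; second: -[[t1, t3], t2]

The first expression reduces to -[[t1, t2], t3] + [[t1, t3], t2]
The second expression reduces to -[[t1, t3], t2]
The forms do not match — not equal.


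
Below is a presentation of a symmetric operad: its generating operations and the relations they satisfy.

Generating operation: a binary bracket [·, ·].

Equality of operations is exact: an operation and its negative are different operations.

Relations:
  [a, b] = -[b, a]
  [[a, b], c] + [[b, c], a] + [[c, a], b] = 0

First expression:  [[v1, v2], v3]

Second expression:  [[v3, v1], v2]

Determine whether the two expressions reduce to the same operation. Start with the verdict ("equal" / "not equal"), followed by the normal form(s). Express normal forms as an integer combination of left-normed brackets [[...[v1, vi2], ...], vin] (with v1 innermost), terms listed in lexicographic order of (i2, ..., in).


not equal: they reduce to [[v1, v2], v3] and -[[v1, v3], v2]

Reducing the first expression gives [[v1, v2], v3]
Reducing the second expression gives -[[v1, v3], v2]
Different reductions; not equal.


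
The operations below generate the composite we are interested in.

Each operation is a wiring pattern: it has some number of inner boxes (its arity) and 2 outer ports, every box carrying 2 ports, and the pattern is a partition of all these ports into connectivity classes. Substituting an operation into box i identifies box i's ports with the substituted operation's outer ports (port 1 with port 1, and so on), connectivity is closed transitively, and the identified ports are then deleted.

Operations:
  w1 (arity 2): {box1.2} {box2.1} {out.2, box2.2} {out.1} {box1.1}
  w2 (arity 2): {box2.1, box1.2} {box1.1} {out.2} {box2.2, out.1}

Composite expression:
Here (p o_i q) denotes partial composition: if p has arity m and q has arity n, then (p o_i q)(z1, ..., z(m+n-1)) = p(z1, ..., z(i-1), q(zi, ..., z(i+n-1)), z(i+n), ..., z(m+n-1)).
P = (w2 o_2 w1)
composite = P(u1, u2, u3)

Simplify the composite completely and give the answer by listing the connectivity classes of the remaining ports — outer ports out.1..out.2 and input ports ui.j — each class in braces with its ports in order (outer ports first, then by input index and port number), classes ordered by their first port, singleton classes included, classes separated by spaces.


{out.1, u3.2} {out.2} {u1.1} {u1.2} {u2.1} {u2.2} {u3.1}

Reachability decides: close wires over w2-identified ports.
the subtree at w1 composes to {out.1} {out.2, u3.2} {u2.1} {u2.2} {u3.1} on (u2, u3); out.j = own outer ports
the subtree at w2 composes to {out.1, u3.2} {out.2} {u1.1} {u1.2} {u2.1} {u2.2} {u3.1} on (u1, u2, u3); out.j = own outer ports


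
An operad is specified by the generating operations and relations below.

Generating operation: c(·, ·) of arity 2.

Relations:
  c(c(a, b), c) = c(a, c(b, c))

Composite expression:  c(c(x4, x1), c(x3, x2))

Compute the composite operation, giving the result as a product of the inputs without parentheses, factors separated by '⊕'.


x4 ⊕ x1 ⊕ x3 ⊕ x2

The c-tree's shape is irrelevant; the x-reading-order decides.
c(x4, x1) unparenthesizes to x4 ⊕ x1
c(x3, x2) unparenthesizes to x3 ⊕ x2
c(c(x4, x1), c(x3, x2)) unparenthesizes to x4 ⊕ x1 ⊕ x3 ⊕ x2


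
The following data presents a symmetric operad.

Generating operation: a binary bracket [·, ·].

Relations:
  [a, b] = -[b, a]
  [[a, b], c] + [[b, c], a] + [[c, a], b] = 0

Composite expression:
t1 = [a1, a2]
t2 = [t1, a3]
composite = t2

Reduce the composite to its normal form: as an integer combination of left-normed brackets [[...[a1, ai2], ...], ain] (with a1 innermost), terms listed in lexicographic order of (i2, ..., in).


[[a1, a2], a3]

Expand each bracket as ab - ba; the a1-initial words give the coefficients.
Composite bracket: [[a1, a2], a3]
Applying ab - ba throughout gives 4 signed words (2^2 = 4).
Only words starting with a1 matter:
  word a1a2a3 has sign +1, contributing +[[a1, a2], a3]


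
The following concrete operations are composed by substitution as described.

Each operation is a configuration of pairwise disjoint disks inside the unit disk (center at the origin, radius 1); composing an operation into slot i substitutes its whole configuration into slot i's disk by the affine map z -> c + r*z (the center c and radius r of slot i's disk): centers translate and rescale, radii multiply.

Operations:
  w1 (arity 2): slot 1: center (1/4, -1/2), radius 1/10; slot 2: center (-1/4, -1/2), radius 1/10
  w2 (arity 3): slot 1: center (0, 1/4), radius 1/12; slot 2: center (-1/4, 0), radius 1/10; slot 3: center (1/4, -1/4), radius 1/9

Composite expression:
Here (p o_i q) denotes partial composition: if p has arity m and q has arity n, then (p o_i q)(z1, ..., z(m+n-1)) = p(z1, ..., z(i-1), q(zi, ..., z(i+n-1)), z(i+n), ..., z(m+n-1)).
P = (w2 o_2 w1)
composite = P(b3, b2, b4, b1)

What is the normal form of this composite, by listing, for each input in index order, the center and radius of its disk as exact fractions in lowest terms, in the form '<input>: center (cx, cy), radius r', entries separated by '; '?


b1: center (1/4, -1/4), radius 1/9; b2: center (-9/40, -1/20), radius 1/100; b3: center (0, 1/4), radius 1/12; b4: center (-11/40, -1/20), radius 1/100

Affine substitution under w2: radii multiply and b-centers shift.
input b3: composing its 1 substitution step yields center (0, 1/4), radius 1/12
input b2: composing its 2 substitution steps yields center (-9/40, -1/20), radius 1/100
input b4: composing its 2 substitution steps yields center (-11/40, -1/20), radius 1/100
input b1: composing its 1 substitution step yields center (1/4, -1/4), radius 1/9


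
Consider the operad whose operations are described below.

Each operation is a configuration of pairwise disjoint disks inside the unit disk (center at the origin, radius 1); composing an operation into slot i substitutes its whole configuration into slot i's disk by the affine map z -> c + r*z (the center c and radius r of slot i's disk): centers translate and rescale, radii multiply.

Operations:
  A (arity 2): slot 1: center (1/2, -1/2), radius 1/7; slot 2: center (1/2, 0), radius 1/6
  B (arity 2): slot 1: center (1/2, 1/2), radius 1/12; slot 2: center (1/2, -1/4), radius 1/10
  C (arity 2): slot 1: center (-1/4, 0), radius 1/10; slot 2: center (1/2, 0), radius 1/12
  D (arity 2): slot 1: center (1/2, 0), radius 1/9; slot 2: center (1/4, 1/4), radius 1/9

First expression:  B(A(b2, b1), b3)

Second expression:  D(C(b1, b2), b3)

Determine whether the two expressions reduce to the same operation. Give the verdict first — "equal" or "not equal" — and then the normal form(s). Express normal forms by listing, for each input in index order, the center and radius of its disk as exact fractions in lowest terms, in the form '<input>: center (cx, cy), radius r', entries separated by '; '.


not equal; first: b1: center (13/24, 1/2), radius 1/72; b2: center (13/24, 11/24), radius 1/84; b3: center (1/2, -1/4), radius 1/10; second: b1: center (17/36, 0), radius 1/90; b2: center (5/9, 0), radius 1/108; b3: center (1/4, 1/4), radius 1/9

The first expression reduces to b1: center (13/24, 1/2), radius 1/72; b2: center (13/24, 11/24), radius 1/84; b3: center (1/2, -1/4), radius 1/10
The second expression reduces to b1: center (17/36, 0), radius 1/90; b2: center (5/9, 0), radius 1/108; b3: center (1/4, 1/4), radius 1/9
No match — not equal.


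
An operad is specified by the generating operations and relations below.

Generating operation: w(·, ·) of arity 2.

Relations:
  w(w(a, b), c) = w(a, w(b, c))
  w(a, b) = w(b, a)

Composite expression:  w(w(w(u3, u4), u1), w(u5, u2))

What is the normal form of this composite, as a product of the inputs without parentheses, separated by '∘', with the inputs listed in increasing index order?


u1 ∘ u2 ∘ u3 ∘ u4 ∘ u5

Reordering under w is free, so list the u-inputs canonically.
w(u3, u4) collapses to u3 ∘ u4
w(w(u3, u4), u1) collapses to u3 ∘ u4 ∘ u1
w(u5, u2) collapses to u5 ∘ u2
w(w(w(u3, u4), u1), w(u5, u2)) collapses to u3 ∘ u4 ∘ u1 ∘ u5 ∘ u2
the factors in increasing index order: u1 ∘ u2 ∘ u3 ∘ u4 ∘ u5


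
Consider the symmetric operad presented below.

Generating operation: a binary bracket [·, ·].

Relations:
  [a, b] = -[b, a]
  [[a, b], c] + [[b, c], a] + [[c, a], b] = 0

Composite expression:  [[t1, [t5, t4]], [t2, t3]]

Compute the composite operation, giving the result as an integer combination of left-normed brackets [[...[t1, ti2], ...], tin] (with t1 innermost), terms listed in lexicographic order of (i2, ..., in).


-[[[[t1, t4], t5], t2], t3] + [[[[t1, t4], t5], t3], t2] + [[[[t1, t5], t4], t2], t3] - [[[[t1, t5], t4], t3], t2]

Antisymmetry and Jacobi reduce to t1-anchored left-normed brackets.
Composite bracket: [[t1, [t5, t4]], [t2, t3]]
The bracket unfolds into 16 signed words via [a, b] = ab - ba (2^4 = 16).
The t1-initial words carry the normal form:
  sign of t1t4t5t2t3 is -1, so it contributes -[[[[t1, t4], t5], t2], t3]
  sign of t1t4t5t3t2 is +1, so it contributes +[[[[t1, t4], t5], t3], t2]
  sign of t1t5t4t2t3 is +1, so it contributes +[[[[t1, t5], t4], t2], t3]
  sign of t1t5t4t3t2 is -1, so it contributes -[[[[t1, t5], t4], t3], t2]


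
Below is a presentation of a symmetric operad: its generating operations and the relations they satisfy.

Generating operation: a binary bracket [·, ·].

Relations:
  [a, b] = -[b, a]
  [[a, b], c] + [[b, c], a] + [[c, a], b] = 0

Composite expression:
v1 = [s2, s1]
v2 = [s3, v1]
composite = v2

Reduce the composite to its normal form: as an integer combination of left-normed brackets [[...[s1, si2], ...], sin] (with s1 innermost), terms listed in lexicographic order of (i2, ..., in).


Antisymmetry and Jacobi reduce to s1-anchored left-normed brackets.
Composite bracket: [s3, [s2, s1]]
Full expansion: 4 signed words from ab - ba (2^2 = 4).
Keep just the words that open with s1:
  word s1s2s3 has sign +1, contributing +[[s1, s2], s3]

[[s1, s2], s3]


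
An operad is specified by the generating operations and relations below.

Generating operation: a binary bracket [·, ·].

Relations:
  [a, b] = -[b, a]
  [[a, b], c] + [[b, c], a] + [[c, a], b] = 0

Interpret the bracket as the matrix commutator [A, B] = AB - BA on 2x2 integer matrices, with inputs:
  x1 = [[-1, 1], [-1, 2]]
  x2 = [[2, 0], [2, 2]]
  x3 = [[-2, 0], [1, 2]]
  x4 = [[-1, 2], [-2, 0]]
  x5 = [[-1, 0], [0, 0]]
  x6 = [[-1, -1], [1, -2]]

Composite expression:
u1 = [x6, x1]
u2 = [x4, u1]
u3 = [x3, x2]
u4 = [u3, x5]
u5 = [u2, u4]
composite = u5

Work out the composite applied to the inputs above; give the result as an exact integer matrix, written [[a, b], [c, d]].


[[-16, 0], [-128, 16]]

[x6, x1] = [[0, -2], [-2, 0]]
[x4, [x6, x1]] = [[-8, 2], [-2, 8]]
[x3, x2] = [[0, 0], [8, 0]]
[[x3, x2], x5] = [[0, 0], [-8, 0]]
[[x4, [x6, x1]], [[x3, x2], x5]] = [[-16, 0], [-128, 16]]


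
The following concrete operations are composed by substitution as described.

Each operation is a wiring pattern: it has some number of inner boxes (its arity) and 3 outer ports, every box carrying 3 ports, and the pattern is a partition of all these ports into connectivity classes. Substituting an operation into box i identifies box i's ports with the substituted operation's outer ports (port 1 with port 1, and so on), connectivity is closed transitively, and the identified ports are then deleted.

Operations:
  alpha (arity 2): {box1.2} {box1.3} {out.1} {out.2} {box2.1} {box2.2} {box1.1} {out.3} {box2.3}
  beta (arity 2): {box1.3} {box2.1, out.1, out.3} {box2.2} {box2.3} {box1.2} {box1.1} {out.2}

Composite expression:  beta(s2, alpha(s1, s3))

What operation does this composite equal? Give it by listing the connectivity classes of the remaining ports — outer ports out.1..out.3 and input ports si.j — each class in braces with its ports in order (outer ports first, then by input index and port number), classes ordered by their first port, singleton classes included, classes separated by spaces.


{out.1, out.3} {out.2} {s1.1} {s1.2} {s1.3} {s2.1} {s2.2} {s2.3} {s3.1} {s3.2} {s3.3}

Reachability decides: close wires over beta-identified ports.
composing alpha on (s1, s3), with out.j its own outer ports: {out.1} {out.2} {out.3} {s1.1} {s1.2} {s1.3} {s3.1} {s3.2} {s3.3}
composing beta on (s2, s1, s3), with out.j its own outer ports: {out.1, out.3} {out.2} {s1.1} {s1.2} {s1.3} {s2.1} {s2.2} {s2.3} {s3.1} {s3.2} {s3.3}


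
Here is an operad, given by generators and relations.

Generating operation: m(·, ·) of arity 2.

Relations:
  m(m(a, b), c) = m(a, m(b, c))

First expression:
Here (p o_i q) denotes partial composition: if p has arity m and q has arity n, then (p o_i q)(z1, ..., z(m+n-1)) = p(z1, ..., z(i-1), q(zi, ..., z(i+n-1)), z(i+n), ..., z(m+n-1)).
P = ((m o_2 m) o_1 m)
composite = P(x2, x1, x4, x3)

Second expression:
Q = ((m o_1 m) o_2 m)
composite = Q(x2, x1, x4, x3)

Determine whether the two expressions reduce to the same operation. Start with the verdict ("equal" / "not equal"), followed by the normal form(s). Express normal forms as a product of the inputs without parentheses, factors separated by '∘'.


equal: each reduces to x2 ∘ x1 ∘ x4 ∘ x3
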